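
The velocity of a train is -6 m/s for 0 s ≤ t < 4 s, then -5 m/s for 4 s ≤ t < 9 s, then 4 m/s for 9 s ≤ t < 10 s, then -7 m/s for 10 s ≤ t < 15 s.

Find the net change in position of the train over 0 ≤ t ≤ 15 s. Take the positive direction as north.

-80 m

Net displacement equals the area under the velocity-time graph (areas below the axis count negative).
0–4 s: -6 × 4 = -24 m
4–9 s: -5 × 5 = -25 m
9–10 s: 4 × 1 = 4 m
10–15 s: -7 × 5 = -35 m
Net displacement = -80 m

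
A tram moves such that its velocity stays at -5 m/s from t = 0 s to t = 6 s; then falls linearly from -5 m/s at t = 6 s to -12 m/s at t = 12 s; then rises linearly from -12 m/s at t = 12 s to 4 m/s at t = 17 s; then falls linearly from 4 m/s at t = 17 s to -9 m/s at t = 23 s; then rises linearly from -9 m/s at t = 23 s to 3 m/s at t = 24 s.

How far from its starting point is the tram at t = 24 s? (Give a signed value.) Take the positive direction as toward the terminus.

-119 m

Net displacement equals the area under the velocity-time graph (areas below the axis count negative).
0–6 s: -5 × 6 = -30 m
6–12 s: ½(-5 + -12)(6) = -51 m
12–17 s: ½(-12 + 4)(5) = -20 m
17–23 s: ½(4 + -9)(6) = -15 m
23–24 s: ½(-9 + 3)(1) = -3 m
Net displacement = -119 m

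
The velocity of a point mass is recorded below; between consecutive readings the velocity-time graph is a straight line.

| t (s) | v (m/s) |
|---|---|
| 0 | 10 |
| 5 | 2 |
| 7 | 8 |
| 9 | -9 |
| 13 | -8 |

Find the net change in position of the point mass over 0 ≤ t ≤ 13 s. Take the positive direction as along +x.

Displacement is the signed area under the v-t curve.
0–5 s: ½(10 + 2)(5) = 30 m
5–7 s: ½(2 + 8)(2) = 10 m
7–9 s: ½(8 + -9)(2) = -1 m
9–13 s: ½(-9 + -8)(4) = -34 m
Net displacement = 5 m

5 m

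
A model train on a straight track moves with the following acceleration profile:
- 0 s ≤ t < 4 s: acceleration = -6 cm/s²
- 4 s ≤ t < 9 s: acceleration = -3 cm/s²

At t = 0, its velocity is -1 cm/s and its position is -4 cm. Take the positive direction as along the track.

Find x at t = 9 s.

On each constant-a segment, Δv = aΔt and Δx = v₀Δt + ½aΔt²; chain segment to segment.
0–4 s: v starts -1 cm/s; Δx = -1·4 + ½·-6·4² = -52 cm; v ends -25 cm/s.
4–9 s: v starts -25 cm/s; Δx = -25·5 + ½·-3·5² = -162.5 cm; v ends -40 cm/s.
x(9) = -4 + Σ Δx = -218.5 cm.

-218.5 cm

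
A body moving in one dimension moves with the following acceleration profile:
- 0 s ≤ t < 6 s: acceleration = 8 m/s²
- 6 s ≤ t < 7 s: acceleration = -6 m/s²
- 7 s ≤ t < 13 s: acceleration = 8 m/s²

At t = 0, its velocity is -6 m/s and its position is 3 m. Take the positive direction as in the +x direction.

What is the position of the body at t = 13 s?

510 m

On each constant-a segment, Δv = aΔt and Δx = v₀Δt + ½aΔt²; chain segment to segment.
0–6 s: v starts -6 m/s; Δx = -6·6 + ½·8·6² = 108 m; v ends 42 m/s.
6–7 s: v starts 42 m/s; Δx = 42·1 + ½·-6·1² = 39 m; v ends 36 m/s.
7–13 s: v starts 36 m/s; Δx = 36·6 + ½·8·6² = 360 m; v ends 84 m/s.
x(13) = 3 + Σ Δx = 510 m.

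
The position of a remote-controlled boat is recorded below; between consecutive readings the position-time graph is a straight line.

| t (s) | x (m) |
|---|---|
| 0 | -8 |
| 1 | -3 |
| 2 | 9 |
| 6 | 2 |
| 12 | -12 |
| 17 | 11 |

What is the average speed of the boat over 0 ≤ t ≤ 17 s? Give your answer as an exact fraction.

Average speed = (total path length)/(elapsed time); on a piecewise-linear x-t graph the path length is Σ|Δx|.
0–1 s: |Δx| = |-3 − -8| = 5 m
1–2 s: |Δx| = |9 − -3| = 12 m
2–6 s: |Δx| = |2 − 9| = 7 m
6–12 s: |Δx| = |-12 − 2| = 14 m
12–17 s: |Δx| = |11 − -12| = 23 m
Total path = 61 m; average speed = 61/17 = 61/17 m/s.

61/17 m/s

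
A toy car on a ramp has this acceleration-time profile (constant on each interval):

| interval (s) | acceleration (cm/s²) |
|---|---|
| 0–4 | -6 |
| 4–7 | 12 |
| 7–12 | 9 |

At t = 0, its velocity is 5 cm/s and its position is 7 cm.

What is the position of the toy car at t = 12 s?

On each constant-a segment, Δv = aΔt and Δx = v₀Δt + ½aΔt²; chain segment to segment.
0–4 s: v starts 5 cm/s; Δx = 5·4 + ½·-6·4² = -28 cm; v ends -19 cm/s.
4–7 s: v starts -19 cm/s; Δx = -19·3 + ½·12·3² = -3 cm; v ends 17 cm/s.
7–12 s: v starts 17 cm/s; Δx = 17·5 + ½·9·5² = 197.5 cm; v ends 62 cm/s.
x(12) = 7 + Σ Δx = 173.5 cm.

173.5 cm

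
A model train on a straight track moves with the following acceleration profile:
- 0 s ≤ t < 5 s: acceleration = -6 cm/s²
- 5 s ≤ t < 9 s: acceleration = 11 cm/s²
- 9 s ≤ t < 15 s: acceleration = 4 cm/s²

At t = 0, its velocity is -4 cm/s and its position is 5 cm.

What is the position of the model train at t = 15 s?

-6 cm

On each constant-a segment, Δv = aΔt and Δx = v₀Δt + ½aΔt²; chain segment to segment.
0–5 s: v starts -4 cm/s; Δx = -4·5 + ½·-6·5² = -95 cm; v ends -34 cm/s.
5–9 s: v starts -34 cm/s; Δx = -34·4 + ½·11·4² = -48 cm; v ends 10 cm/s.
9–15 s: v starts 10 cm/s; Δx = 10·6 + ½·4·6² = 132 cm; v ends 34 cm/s.
x(15) = 5 + Σ Δx = -6 cm.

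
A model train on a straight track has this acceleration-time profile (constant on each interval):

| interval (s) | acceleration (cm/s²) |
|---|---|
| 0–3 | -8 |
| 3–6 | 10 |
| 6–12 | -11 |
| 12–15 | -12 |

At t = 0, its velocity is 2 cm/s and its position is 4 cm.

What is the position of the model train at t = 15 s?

-425 cm

On each constant-a segment, Δv = aΔt and Δx = v₀Δt + ½aΔt²; chain segment to segment.
0–3 s: v starts 2 cm/s; Δx = 2·3 + ½·-8·3² = -30 cm; v ends -22 cm/s.
3–6 s: v starts -22 cm/s; Δx = -22·3 + ½·10·3² = -21 cm; v ends 8 cm/s.
6–12 s: v starts 8 cm/s; Δx = 8·6 + ½·-11·6² = -150 cm; v ends -58 cm/s.
12–15 s: v starts -58 cm/s; Δx = -58·3 + ½·-12·3² = -228 cm; v ends -94 cm/s.
x(15) = 4 + Σ Δx = -425 cm.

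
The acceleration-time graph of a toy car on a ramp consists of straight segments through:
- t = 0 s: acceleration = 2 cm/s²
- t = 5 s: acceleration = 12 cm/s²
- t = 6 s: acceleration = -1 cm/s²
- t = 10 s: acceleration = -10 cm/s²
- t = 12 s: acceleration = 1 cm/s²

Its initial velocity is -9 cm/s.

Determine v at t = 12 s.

Δv equals the area under the a-t graph; then v = v₀ + Δv.
0–5 s: ½(2 + 12)(5) = 35 cm/s
5–6 s: ½(12 + -1)(1) = 5.5 cm/s
6–10 s: ½(-1 + -10)(4) = -22 cm/s
10–12 s: ½(-10 + 1)(2) = -9 cm/s
Δv = 9.5 cm/s, so v(12) = -9 + (9.5) = 0.5 cm/s.

0.5 cm/s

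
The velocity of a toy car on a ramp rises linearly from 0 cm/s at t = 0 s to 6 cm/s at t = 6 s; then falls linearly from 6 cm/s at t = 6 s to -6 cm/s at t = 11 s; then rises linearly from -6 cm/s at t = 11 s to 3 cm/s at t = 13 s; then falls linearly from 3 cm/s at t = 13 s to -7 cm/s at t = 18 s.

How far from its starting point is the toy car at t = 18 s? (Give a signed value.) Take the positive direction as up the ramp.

Displacement is the signed area under the v-t curve.
0–6 s: ½(0 + 6)(6) = 18 cm
6–11 s: ½(6 + -6)(5) = 0 cm
11–13 s: ½(-6 + 3)(2) = -3 cm
13–18 s: ½(3 + -7)(5) = -10 cm
Net displacement = 5 cm

5 cm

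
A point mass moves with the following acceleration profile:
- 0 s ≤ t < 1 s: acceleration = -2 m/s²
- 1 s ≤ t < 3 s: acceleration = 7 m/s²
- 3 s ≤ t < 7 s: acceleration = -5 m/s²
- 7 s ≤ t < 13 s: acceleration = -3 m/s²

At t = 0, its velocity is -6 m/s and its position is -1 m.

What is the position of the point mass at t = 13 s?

-164 m

On each constant-a segment, Δv = aΔt and Δx = v₀Δt + ½aΔt²; chain segment to segment.
0–1 s: v starts -6 m/s; Δx = -6·1 + ½·-2·1² = -7 m; v ends -8 m/s.
1–3 s: v starts -8 m/s; Δx = -8·2 + ½·7·2² = -2 m; v ends 6 m/s.
3–7 s: v starts 6 m/s; Δx = 6·4 + ½·-5·4² = -16 m; v ends -14 m/s.
7–13 s: v starts -14 m/s; Δx = -14·6 + ½·-3·6² = -138 m; v ends -32 m/s.
x(13) = -1 + Σ Δx = -164 m.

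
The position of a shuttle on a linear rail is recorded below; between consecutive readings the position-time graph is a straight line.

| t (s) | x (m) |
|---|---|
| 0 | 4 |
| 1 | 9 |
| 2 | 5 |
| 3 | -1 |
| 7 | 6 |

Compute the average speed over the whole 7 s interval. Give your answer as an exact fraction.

Average speed = (total path length)/(elapsed time); on a piecewise-linear x-t graph the path length is Σ|Δx|.
0–1 s: |Δx| = |9 − 4| = 5 m
1–2 s: |Δx| = |5 − 9| = 4 m
2–3 s: |Δx| = |-1 − 5| = 6 m
3–7 s: |Δx| = |6 − -1| = 7 m
Total path = 22 m; average speed = 22/7 = 22/7 m/s.

22/7 m/s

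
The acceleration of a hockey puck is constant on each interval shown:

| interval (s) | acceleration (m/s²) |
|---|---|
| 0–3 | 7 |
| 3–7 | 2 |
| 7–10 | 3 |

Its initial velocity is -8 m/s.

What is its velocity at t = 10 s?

30 m/s

Δv equals the area under the a-t graph; then v = v₀ + Δv.
0–3 s: 7 × 3 = 21 m/s
3–7 s: 2 × 4 = 8 m/s
7–10 s: 3 × 3 = 9 m/s
Δv = 38 m/s, so v(10) = -8 + (38) = 30 m/s.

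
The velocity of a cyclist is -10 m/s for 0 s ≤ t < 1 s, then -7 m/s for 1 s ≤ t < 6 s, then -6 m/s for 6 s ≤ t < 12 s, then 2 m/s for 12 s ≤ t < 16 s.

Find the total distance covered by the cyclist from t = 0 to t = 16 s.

89 m

Distance (not displacement) is the total path length: add the absolute areas under v-t.
0–1 s: |-10| × 1 = 10 m
1–6 s: |-7| × 5 = 35 m
6–12 s: |-6| × 6 = 36 m
12–16 s: |2| × 4 = 8 m
Total distance = 89 m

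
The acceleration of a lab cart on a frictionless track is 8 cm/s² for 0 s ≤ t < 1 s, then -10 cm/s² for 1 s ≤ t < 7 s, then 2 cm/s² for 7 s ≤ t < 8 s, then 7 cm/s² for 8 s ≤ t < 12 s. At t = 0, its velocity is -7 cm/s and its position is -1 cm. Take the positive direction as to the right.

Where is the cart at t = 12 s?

-408 cm

On each constant-a segment, Δv = aΔt and Δx = v₀Δt + ½aΔt²; chain segment to segment.
0–1 s: v starts -7 cm/s; Δx = -7·1 + ½·8·1² = -3 cm; v ends 1 cm/s.
1–7 s: v starts 1 cm/s; Δx = 1·6 + ½·-10·6² = -174 cm; v ends -59 cm/s.
7–8 s: v starts -59 cm/s; Δx = -59·1 + ½·2·1² = -58 cm; v ends -57 cm/s.
8–12 s: v starts -57 cm/s; Δx = -57·4 + ½·7·4² = -172 cm; v ends -29 cm/s.
x(12) = -1 + Σ Δx = -408 cm.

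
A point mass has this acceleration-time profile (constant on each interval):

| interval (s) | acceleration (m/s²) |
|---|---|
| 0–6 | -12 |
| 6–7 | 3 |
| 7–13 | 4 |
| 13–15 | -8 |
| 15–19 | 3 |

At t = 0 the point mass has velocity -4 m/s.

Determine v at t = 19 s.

Δv equals the area under the a-t graph; then v = v₀ + Δv.
0–6 s: -12 × 6 = -72 m/s
6–7 s: 3 × 1 = 3 m/s
7–13 s: 4 × 6 = 24 m/s
13–15 s: -8 × 2 = -16 m/s
15–19 s: 3 × 4 = 12 m/s
Δv = -49 m/s, so v(19) = -4 + (-49) = -53 m/s.

-53 m/s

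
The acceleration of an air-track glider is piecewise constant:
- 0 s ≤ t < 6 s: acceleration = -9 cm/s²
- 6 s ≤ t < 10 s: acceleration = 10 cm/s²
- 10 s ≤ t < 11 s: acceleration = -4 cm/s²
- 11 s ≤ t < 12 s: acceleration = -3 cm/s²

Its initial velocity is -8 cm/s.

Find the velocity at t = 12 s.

Δv equals the area under the a-t graph; then v = v₀ + Δv.
0–6 s: -9 × 6 = -54 cm/s
6–10 s: 10 × 4 = 40 cm/s
10–11 s: -4 × 1 = -4 cm/s
11–12 s: -3 × 1 = -3 cm/s
Δv = -21 cm/s, so v(12) = -8 + (-21) = -29 cm/s.

-29 cm/s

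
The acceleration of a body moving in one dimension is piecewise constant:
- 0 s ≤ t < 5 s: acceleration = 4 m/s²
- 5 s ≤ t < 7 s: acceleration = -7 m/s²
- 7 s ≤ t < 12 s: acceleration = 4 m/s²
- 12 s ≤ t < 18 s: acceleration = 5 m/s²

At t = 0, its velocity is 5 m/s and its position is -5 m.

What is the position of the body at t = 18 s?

On each constant-a segment, Δv = aΔt and Δx = v₀Δt + ½aΔt²; chain segment to segment.
0–5 s: v starts 5 m/s; Δx = 5·5 + ½·4·5² = 75 m; v ends 25 m/s.
5–7 s: v starts 25 m/s; Δx = 25·2 + ½·-7·2² = 36 m; v ends 11 m/s.
7–12 s: v starts 11 m/s; Δx = 11·5 + ½·4·5² = 105 m; v ends 31 m/s.
12–18 s: v starts 31 m/s; Δx = 31·6 + ½·5·6² = 276 m; v ends 61 m/s.
x(18) = -5 + Σ Δx = 487 m.

487 m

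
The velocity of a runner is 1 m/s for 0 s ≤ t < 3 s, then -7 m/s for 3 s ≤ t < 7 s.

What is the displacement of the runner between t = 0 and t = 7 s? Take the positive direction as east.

-25 m

Displacement is the signed area under the v-t curve.
0–3 s: 1 × 3 = 3 m
3–7 s: -7 × 4 = -28 m
Net displacement = -25 m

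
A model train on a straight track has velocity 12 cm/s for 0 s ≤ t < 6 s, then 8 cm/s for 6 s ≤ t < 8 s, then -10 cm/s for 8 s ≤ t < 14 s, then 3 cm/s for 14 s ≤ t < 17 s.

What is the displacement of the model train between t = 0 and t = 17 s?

Displacement is the signed area under the v-t curve.
0–6 s: 12 × 6 = 72 cm
6–8 s: 8 × 2 = 16 cm
8–14 s: -10 × 6 = -60 cm
14–17 s: 3 × 3 = 9 cm
Net displacement = 37 cm

37 cm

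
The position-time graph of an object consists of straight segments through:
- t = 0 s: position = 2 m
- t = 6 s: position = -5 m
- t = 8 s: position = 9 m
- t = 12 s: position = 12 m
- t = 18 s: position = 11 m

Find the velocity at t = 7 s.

7 m/s

Velocity is the slope of the x-t graph on 6–8 s: (9 − -5)/(8 − 6) = 7 m/s.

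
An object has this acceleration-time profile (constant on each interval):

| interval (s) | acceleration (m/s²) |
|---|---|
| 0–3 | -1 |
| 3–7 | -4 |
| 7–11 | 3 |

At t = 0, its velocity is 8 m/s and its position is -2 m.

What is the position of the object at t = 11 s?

-14.5 m

On each constant-a segment, Δv = aΔt and Δx = v₀Δt + ½aΔt²; chain segment to segment.
0–3 s: v starts 8 m/s; Δx = 8·3 + ½·-1·3² = 19.5 m; v ends 5 m/s.
3–7 s: v starts 5 m/s; Δx = 5·4 + ½·-4·4² = -12 m; v ends -11 m/s.
7–11 s: v starts -11 m/s; Δx = -11·4 + ½·3·4² = -20 m; v ends 1 m/s.
x(11) = -2 + Σ Δx = -14.5 m.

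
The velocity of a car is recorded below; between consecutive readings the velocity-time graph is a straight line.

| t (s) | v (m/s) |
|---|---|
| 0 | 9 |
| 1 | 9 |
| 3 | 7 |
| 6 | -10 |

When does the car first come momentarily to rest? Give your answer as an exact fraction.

v changes sign on 3–6 s (from 7 to -10); the graph is linear there, so v = 0 at t = 3 + (-7)·(6 − 3)/(-10 − 7) = 72/17 s.

t = 72/17 s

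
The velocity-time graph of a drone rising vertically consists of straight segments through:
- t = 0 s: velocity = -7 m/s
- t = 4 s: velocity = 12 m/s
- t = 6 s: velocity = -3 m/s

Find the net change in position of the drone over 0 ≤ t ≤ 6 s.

19 m

Net displacement equals the area under the velocity-time graph (areas below the axis count negative).
0–4 s: ½(-7 + 12)(4) = 10 m
4–6 s: ½(12 + -3)(2) = 9 m
Net displacement = 19 m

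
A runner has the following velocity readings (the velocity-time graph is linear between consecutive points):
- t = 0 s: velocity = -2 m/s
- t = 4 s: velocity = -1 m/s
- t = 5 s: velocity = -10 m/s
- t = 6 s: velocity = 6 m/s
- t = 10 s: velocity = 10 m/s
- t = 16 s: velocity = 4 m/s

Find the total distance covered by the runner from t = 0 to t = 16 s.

89.75 m

Distance (not displacement) is the total path length: add the absolute areas under v-t.
0–4 s: |½(-2 + -1)(4)| = 6 m
4–5 s: |½(-1 + -10)(1)| = 5.5 m
5–6 s: v = 0 at t = 5.625 s; triangle areas 3.125 + 1.125 = 4.25 m
6–10 s: |½(6 + 10)(4)| = 32 m
10–16 s: |½(10 + 4)(6)| = 42 m
Total distance = 89.75 m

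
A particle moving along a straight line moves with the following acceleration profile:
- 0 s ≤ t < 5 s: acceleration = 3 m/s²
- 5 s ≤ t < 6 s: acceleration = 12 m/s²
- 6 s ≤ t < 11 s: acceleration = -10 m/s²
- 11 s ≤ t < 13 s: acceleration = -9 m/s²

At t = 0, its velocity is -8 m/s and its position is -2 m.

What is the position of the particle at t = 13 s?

On each constant-a segment, Δv = aΔt and Δx = v₀Δt + ½aΔt²; chain segment to segment.
0–5 s: v starts -8 m/s; Δx = -8·5 + ½·3·5² = -2.5 m; v ends 7 m/s.
5–6 s: v starts 7 m/s; Δx = 7·1 + ½·12·1² = 13 m; v ends 19 m/s.
6–11 s: v starts 19 m/s; Δx = 19·5 + ½·-10·5² = -30 m; v ends -31 m/s.
11–13 s: v starts -31 m/s; Δx = -31·2 + ½·-9·2² = -80 m; v ends -49 m/s.
x(13) = -2 + Σ Δx = -101.5 m.

-101.5 m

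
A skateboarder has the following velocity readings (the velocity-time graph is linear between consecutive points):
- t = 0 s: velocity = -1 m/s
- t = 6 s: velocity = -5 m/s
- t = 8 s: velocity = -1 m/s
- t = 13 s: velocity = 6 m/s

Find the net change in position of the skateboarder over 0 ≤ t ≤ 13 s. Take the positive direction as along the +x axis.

Net displacement equals the area under the velocity-time graph (areas below the axis count negative).
0–6 s: ½(-1 + -5)(6) = -18 m
6–8 s: ½(-5 + -1)(2) = -6 m
8–13 s: ½(-1 + 6)(5) = 12.5 m
Net displacement = -11.5 m

-11.5 m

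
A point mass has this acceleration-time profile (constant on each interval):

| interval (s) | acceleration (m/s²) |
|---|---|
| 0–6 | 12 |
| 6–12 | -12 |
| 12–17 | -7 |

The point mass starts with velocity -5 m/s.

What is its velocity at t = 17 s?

Δv equals the area under the a-t graph; then v = v₀ + Δv.
0–6 s: 12 × 6 = 72 m/s
6–12 s: -12 × 6 = -72 m/s
12–17 s: -7 × 5 = -35 m/s
Δv = -35 m/s, so v(17) = -5 + (-35) = -40 m/s.

-40 m/s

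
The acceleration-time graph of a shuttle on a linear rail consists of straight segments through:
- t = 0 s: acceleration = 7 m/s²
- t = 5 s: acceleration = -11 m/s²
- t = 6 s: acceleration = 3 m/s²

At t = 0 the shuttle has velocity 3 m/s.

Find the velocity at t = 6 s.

-11 m/s

Δv equals the area under the a-t graph; then v = v₀ + Δv.
0–5 s: ½(7 + -11)(5) = -10 m/s
5–6 s: ½(-11 + 3)(1) = -4 m/s
Δv = -14 m/s, so v(6) = 3 + (-14) = -11 m/s.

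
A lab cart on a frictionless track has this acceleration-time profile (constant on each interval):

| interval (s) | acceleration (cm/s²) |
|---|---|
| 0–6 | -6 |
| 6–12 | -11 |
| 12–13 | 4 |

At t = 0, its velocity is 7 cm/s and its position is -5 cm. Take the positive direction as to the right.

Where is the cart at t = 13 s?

-536 cm

On each constant-a segment, Δv = aΔt and Δx = v₀Δt + ½aΔt²; chain segment to segment.
0–6 s: v starts 7 cm/s; Δx = 7·6 + ½·-6·6² = -66 cm; v ends -29 cm/s.
6–12 s: v starts -29 cm/s; Δx = -29·6 + ½·-11·6² = -372 cm; v ends -95 cm/s.
12–13 s: v starts -95 cm/s; Δx = -95·1 + ½·4·1² = -93 cm; v ends -91 cm/s.
x(13) = -5 + Σ Δx = -536 cm.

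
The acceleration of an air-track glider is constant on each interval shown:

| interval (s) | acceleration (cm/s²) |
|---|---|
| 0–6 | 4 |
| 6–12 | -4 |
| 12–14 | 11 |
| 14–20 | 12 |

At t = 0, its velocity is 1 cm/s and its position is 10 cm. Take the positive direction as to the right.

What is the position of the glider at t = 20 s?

544 cm

On each constant-a segment, Δv = aΔt and Δx = v₀Δt + ½aΔt²; chain segment to segment.
0–6 s: v starts 1 cm/s; Δx = 1·6 + ½·4·6² = 78 cm; v ends 25 cm/s.
6–12 s: v starts 25 cm/s; Δx = 25·6 + ½·-4·6² = 78 cm; v ends 1 cm/s.
12–14 s: v starts 1 cm/s; Δx = 1·2 + ½·11·2² = 24 cm; v ends 23 cm/s.
14–20 s: v starts 23 cm/s; Δx = 23·6 + ½·12·6² = 354 cm; v ends 95 cm/s.
x(20) = 10 + Σ Δx = 544 cm.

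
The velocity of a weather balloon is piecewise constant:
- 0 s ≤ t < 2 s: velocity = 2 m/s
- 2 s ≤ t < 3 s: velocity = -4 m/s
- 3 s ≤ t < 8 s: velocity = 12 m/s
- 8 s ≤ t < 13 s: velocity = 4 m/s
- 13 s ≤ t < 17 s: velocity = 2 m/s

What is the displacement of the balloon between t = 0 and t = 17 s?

88 m

Net displacement equals the area under the velocity-time graph (areas below the axis count negative).
0–2 s: 2 × 2 = 4 m
2–3 s: -4 × 1 = -4 m
3–8 s: 12 × 5 = 60 m
8–13 s: 4 × 5 = 20 m
13–17 s: 2 × 4 = 8 m
Net displacement = 88 m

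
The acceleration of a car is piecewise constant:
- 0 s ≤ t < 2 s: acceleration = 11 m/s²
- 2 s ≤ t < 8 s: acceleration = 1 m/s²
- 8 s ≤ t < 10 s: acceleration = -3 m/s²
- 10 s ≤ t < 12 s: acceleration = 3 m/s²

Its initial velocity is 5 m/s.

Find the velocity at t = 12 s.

Δv equals the area under the a-t graph; then v = v₀ + Δv.
0–2 s: 11 × 2 = 22 m/s
2–8 s: 1 × 6 = 6 m/s
8–10 s: -3 × 2 = -6 m/s
10–12 s: 3 × 2 = 6 m/s
Δv = 28 m/s, so v(12) = 5 + (28) = 33 m/s.

33 m/s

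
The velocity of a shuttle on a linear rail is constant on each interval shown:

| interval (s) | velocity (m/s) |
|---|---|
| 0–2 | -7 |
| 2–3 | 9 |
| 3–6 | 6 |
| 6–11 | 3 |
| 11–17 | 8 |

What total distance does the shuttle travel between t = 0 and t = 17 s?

104 m

Total distance travelled is ∫|v| dt — sum the magnitudes of each area piece.
0–2 s: |-7| × 2 = 14 m
2–3 s: |9| × 1 = 9 m
3–6 s: |6| × 3 = 18 m
6–11 s: |3| × 5 = 15 m
11–17 s: |8| × 6 = 48 m
Total distance = 104 m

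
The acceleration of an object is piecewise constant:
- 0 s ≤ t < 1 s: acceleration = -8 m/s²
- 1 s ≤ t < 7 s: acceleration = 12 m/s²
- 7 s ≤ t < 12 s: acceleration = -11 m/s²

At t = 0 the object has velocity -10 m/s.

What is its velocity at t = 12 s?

Δv equals the area under the a-t graph; then v = v₀ + Δv.
0–1 s: -8 × 1 = -8 m/s
1–7 s: 12 × 6 = 72 m/s
7–12 s: -11 × 5 = -55 m/s
Δv = 9 m/s, so v(12) = -10 + (9) = -1 m/s.

-1 m/s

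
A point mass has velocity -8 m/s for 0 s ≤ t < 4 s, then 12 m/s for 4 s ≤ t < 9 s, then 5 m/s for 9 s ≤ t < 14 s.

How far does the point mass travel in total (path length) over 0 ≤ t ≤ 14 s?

117 m

Total distance travelled is ∫|v| dt — sum the magnitudes of each area piece.
0–4 s: |-8| × 4 = 32 m
4–9 s: |12| × 5 = 60 m
9–14 s: |5| × 5 = 25 m
Total distance = 117 m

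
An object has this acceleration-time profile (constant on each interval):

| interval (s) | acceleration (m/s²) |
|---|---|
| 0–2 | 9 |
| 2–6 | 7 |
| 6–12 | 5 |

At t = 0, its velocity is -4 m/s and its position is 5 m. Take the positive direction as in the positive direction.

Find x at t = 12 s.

469 m

On each constant-a segment, Δv = aΔt and Δx = v₀Δt + ½aΔt²; chain segment to segment.
0–2 s: v starts -4 m/s; Δx = -4·2 + ½·9·2² = 10 m; v ends 14 m/s.
2–6 s: v starts 14 m/s; Δx = 14·4 + ½·7·4² = 112 m; v ends 42 m/s.
6–12 s: v starts 42 m/s; Δx = 42·6 + ½·5·6² = 342 m; v ends 72 m/s.
x(12) = 5 + Σ Δx = 469 m.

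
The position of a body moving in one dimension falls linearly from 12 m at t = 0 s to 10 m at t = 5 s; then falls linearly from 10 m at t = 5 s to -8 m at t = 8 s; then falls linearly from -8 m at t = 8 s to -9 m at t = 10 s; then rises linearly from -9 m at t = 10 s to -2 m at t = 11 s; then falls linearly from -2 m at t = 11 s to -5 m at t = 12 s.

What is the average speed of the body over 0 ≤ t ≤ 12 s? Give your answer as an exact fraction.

31/12 m/s

Average speed = (total path length)/(elapsed time); on a piecewise-linear x-t graph the path length is Σ|Δx|.
0–5 s: |Δx| = |10 − 12| = 2 m
5–8 s: |Δx| = |-8 − 10| = 18 m
8–10 s: |Δx| = |-9 − -8| = 1 m
10–11 s: |Δx| = |-2 − -9| = 7 m
11–12 s: |Δx| = |-5 − -2| = 3 m
Total path = 31 m; average speed = 31/12 = 31/12 m/s.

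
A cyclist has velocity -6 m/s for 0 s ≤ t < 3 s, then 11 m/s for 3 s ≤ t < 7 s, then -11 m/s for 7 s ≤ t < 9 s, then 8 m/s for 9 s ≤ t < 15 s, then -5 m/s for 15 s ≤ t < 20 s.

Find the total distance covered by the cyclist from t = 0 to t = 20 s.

157 m

Distance (not displacement) is the total path length: add the absolute areas under v-t.
0–3 s: |-6| × 3 = 18 m
3–7 s: |11| × 4 = 44 m
7–9 s: |-11| × 2 = 22 m
9–15 s: |8| × 6 = 48 m
15–20 s: |-5| × 5 = 25 m
Total distance = 157 m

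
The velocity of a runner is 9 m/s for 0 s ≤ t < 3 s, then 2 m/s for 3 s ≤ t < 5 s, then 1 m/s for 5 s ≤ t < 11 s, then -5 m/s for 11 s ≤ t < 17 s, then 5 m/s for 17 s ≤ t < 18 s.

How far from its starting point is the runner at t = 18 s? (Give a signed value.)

12 m

Net displacement equals the area under the velocity-time graph (areas below the axis count negative).
0–3 s: 9 × 3 = 27 m
3–5 s: 2 × 2 = 4 m
5–11 s: 1 × 6 = 6 m
11–17 s: -5 × 6 = -30 m
17–18 s: 5 × 1 = 5 m
Net displacement = 12 m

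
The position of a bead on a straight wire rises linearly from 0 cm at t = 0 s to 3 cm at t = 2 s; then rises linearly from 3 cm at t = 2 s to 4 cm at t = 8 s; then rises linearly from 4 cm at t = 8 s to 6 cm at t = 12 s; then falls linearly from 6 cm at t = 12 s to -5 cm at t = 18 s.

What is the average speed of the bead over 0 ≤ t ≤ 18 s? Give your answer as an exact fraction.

17/18 cm/s

Average speed = (total path length)/(elapsed time); on a piecewise-linear x-t graph the path length is Σ|Δx|.
0–2 s: |Δx| = |3 − 0| = 3 cm
2–8 s: |Δx| = |4 − 3| = 1 cm
8–12 s: |Δx| = |6 − 4| = 2 cm
12–18 s: |Δx| = |-5 − 6| = 11 cm
Total path = 17 cm; average speed = 17/18 = 17/18 cm/s.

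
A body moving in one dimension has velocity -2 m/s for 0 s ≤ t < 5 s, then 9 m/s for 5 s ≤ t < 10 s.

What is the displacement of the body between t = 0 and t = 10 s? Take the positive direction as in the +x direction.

35 m

Net displacement equals the area under the velocity-time graph (areas below the axis count negative).
0–5 s: -2 × 5 = -10 m
5–10 s: 9 × 5 = 45 m
Net displacement = 35 m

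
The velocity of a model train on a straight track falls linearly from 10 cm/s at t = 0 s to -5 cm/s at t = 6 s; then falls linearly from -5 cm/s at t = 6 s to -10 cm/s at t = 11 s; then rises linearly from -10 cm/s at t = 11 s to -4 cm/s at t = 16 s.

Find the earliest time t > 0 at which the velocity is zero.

v changes sign on 0–6 s (from 10 to -5); the graph is linear there, so v = 0 at t = 0 + (-10)·(6 − 0)/(-5 − 10) = 4 s.

t = 4 s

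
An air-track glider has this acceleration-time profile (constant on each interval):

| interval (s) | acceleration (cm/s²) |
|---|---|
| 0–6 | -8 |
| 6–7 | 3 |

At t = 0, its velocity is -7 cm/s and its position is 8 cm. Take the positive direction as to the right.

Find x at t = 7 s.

On each constant-a segment, Δv = aΔt and Δx = v₀Δt + ½aΔt²; chain segment to segment.
0–6 s: v starts -7 cm/s; Δx = -7·6 + ½·-8·6² = -186 cm; v ends -55 cm/s.
6–7 s: v starts -55 cm/s; Δx = -55·1 + ½·3·1² = -53.5 cm; v ends -52 cm/s.
x(7) = 8 + Σ Δx = -231.5 cm.

-231.5 cm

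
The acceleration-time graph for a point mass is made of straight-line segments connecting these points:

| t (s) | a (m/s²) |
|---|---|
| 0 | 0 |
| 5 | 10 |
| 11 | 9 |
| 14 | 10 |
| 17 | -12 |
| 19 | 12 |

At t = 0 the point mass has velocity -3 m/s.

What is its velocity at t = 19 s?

104.5 m/s

Δv equals the area under the a-t graph; then v = v₀ + Δv.
0–5 s: ½(0 + 10)(5) = 25 m/s
5–11 s: ½(10 + 9)(6) = 57 m/s
11–14 s: ½(9 + 10)(3) = 28.5 m/s
14–17 s: ½(10 + -12)(3) = -3 m/s
17–19 s: ½(-12 + 12)(2) = 0 m/s
Δv = 107.5 m/s, so v(19) = -3 + (107.5) = 104.5 m/s.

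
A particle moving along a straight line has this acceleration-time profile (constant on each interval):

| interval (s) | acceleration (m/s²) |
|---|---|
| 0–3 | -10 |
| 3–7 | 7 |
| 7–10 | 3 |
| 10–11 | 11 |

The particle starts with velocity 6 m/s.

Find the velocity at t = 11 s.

Δv equals the area under the a-t graph; then v = v₀ + Δv.
0–3 s: -10 × 3 = -30 m/s
3–7 s: 7 × 4 = 28 m/s
7–10 s: 3 × 3 = 9 m/s
10–11 s: 11 × 1 = 11 m/s
Δv = 18 m/s, so v(11) = 6 + (18) = 24 m/s.

24 m/s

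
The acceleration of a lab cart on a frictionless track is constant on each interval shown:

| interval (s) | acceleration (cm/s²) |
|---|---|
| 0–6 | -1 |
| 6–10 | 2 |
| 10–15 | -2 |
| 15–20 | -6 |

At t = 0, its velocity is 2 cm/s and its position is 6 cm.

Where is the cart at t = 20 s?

-110 cm

On each constant-a segment, Δv = aΔt and Δx = v₀Δt + ½aΔt²; chain segment to segment.
0–6 s: v starts 2 cm/s; Δx = 2·6 + ½·-1·6² = -6 cm; v ends -4 cm/s.
6–10 s: v starts -4 cm/s; Δx = -4·4 + ½·2·4² = 0 cm; v ends 4 cm/s.
10–15 s: v starts 4 cm/s; Δx = 4·5 + ½·-2·5² = -5 cm; v ends -6 cm/s.
15–20 s: v starts -6 cm/s; Δx = -6·5 + ½·-6·5² = -105 cm; v ends -36 cm/s.
x(20) = 6 + Σ Δx = -110 cm.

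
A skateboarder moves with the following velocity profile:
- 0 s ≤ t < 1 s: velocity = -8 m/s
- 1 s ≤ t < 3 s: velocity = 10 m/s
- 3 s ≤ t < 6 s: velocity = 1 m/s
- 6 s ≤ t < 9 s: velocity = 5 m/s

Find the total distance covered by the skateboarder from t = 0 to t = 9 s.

Total distance travelled is ∫|v| dt — sum the magnitudes of each area piece.
0–1 s: |-8| × 1 = 8 m
1–3 s: |10| × 2 = 20 m
3–6 s: |1| × 3 = 3 m
6–9 s: |5| × 3 = 15 m
Total distance = 46 m

46 m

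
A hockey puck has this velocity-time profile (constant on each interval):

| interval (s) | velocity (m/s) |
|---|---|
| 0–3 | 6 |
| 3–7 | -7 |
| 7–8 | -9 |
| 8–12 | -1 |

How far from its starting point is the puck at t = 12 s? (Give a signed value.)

Net displacement equals the area under the velocity-time graph (areas below the axis count negative).
0–3 s: 6 × 3 = 18 m
3–7 s: -7 × 4 = -28 m
7–8 s: -9 × 1 = -9 m
8–12 s: -1 × 4 = -4 m
Net displacement = -23 m

-23 m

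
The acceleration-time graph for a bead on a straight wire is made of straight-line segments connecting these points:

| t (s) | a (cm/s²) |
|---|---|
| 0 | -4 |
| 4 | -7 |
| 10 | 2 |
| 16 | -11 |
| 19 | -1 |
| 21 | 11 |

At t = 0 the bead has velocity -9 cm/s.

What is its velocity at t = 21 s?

-81 cm/s

Δv equals the area under the a-t graph; then v = v₀ + Δv.
0–4 s: ½(-4 + -7)(4) = -22 cm/s
4–10 s: ½(-7 + 2)(6) = -15 cm/s
10–16 s: ½(2 + -11)(6) = -27 cm/s
16–19 s: ½(-11 + -1)(3) = -18 cm/s
19–21 s: ½(-1 + 11)(2) = 10 cm/s
Δv = -72 cm/s, so v(21) = -9 + (-72) = -81 cm/s.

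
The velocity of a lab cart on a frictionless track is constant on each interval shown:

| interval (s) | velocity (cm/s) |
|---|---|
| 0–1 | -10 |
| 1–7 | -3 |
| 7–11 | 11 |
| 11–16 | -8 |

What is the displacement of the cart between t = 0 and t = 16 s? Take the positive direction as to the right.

Net displacement equals the area under the velocity-time graph (areas below the axis count negative).
0–1 s: -10 × 1 = -10 cm
1–7 s: -3 × 6 = -18 cm
7–11 s: 11 × 4 = 44 cm
11–16 s: -8 × 5 = -40 cm
Net displacement = -24 cm

-24 cm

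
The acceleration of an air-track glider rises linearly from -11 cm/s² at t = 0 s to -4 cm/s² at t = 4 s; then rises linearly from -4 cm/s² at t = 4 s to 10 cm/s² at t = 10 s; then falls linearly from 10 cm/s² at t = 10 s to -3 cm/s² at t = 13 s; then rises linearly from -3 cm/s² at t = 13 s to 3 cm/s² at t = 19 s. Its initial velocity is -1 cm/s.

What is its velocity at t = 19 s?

-2.5 cm/s

Δv equals the area under the a-t graph; then v = v₀ + Δv.
0–4 s: ½(-11 + -4)(4) = -30 cm/s
4–10 s: ½(-4 + 10)(6) = 18 cm/s
10–13 s: ½(10 + -3)(3) = 10.5 cm/s
13–19 s: ½(-3 + 3)(6) = 0 cm/s
Δv = -1.5 cm/s, so v(19) = -1 + (-1.5) = -2.5 cm/s.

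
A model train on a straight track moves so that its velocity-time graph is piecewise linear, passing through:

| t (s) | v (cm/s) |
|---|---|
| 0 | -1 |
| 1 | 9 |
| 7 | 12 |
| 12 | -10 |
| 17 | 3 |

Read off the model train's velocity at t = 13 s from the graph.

-7.4 cm/s

On 12–17 s the graph is linear from -10 to 3 cm/s: v(13) = -10 + (3 − -10)·(13 − 12)/(17 − 12) = -7.4 cm/s.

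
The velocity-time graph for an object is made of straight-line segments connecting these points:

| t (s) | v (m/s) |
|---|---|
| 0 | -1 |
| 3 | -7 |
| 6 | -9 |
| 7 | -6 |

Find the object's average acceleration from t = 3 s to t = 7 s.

0.25 m/s²

Average acceleration = Δv/Δt = (-6 − -7)/(7 − 3) = 0.25 m/s².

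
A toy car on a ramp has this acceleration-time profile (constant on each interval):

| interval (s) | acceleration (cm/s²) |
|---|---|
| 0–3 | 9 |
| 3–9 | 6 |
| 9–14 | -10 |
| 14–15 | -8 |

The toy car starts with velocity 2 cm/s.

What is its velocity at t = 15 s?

7 cm/s

Δv equals the area under the a-t graph; then v = v₀ + Δv.
0–3 s: 9 × 3 = 27 cm/s
3–9 s: 6 × 6 = 36 cm/s
9–14 s: -10 × 5 = -50 cm/s
14–15 s: -8 × 1 = -8 cm/s
Δv = 5 cm/s, so v(15) = 2 + (5) = 7 cm/s.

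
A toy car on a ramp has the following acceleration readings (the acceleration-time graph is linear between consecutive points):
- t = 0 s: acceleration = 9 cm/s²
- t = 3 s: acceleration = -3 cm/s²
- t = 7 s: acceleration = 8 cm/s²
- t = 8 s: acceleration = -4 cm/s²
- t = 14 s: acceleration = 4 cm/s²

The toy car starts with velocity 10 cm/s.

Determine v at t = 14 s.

Δv equals the area under the a-t graph; then v = v₀ + Δv.
0–3 s: ½(9 + -3)(3) = 9 cm/s
3–7 s: ½(-3 + 8)(4) = 10 cm/s
7–8 s: ½(8 + -4)(1) = 2 cm/s
8–14 s: ½(-4 + 4)(6) = 0 cm/s
Δv = 21 cm/s, so v(14) = 10 + (21) = 31 cm/s.

31 cm/s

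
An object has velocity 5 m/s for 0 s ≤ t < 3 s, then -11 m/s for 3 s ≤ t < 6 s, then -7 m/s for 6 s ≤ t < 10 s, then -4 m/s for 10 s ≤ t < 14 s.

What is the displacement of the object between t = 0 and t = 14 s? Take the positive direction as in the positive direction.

Displacement is the signed area under the v-t curve.
0–3 s: 5 × 3 = 15 m
3–6 s: -11 × 3 = -33 m
6–10 s: -7 × 4 = -28 m
10–14 s: -4 × 4 = -16 m
Net displacement = -62 m

-62 m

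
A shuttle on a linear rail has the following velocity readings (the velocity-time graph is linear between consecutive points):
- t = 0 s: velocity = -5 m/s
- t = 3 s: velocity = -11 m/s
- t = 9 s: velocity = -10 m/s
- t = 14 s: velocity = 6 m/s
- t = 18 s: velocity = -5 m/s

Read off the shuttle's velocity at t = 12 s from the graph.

-0.4 m/s

On 9–14 s the graph is linear from -10 to 6 m/s: v(12) = -10 + (6 − -10)·(12 − 9)/(14 − 9) = -0.4 m/s.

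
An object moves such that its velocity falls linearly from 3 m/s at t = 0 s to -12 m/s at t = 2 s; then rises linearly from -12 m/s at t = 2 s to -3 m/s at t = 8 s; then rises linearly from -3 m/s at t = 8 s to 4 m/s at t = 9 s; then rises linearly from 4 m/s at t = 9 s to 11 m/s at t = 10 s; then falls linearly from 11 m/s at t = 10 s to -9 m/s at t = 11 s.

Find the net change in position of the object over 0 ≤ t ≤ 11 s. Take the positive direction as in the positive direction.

Net displacement equals the area under the velocity-time graph (areas below the axis count negative).
0–2 s: ½(3 + -12)(2) = -9 m
2–8 s: ½(-12 + -3)(6) = -45 m
8–9 s: ½(-3 + 4)(1) = 0.5 m
9–10 s: ½(4 + 11)(1) = 7.5 m
10–11 s: ½(11 + -9)(1) = 1 m
Net displacement = -45 m

-45 m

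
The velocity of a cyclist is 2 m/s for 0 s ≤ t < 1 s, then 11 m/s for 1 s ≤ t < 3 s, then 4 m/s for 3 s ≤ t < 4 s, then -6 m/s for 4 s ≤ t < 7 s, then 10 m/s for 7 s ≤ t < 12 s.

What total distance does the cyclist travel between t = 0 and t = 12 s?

96 m

Total distance travelled is ∫|v| dt — sum the magnitudes of each area piece.
0–1 s: |2| × 1 = 2 m
1–3 s: |11| × 2 = 22 m
3–4 s: |4| × 1 = 4 m
4–7 s: |-6| × 3 = 18 m
7–12 s: |10| × 5 = 50 m
Total distance = 96 m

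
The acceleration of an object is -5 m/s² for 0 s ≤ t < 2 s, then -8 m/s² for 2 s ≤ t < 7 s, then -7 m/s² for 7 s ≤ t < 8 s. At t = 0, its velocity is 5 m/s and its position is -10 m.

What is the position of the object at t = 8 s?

-183.5 m

On each constant-a segment, Δv = aΔt and Δx = v₀Δt + ½aΔt²; chain segment to segment.
0–2 s: v starts 5 m/s; Δx = 5·2 + ½·-5·2² = 0 m; v ends -5 m/s.
2–7 s: v starts -5 m/s; Δx = -5·5 + ½·-8·5² = -125 m; v ends -45 m/s.
7–8 s: v starts -45 m/s; Δx = -45·1 + ½·-7·1² = -48.5 m; v ends -52 m/s.
x(8) = -10 + Σ Δx = -183.5 m.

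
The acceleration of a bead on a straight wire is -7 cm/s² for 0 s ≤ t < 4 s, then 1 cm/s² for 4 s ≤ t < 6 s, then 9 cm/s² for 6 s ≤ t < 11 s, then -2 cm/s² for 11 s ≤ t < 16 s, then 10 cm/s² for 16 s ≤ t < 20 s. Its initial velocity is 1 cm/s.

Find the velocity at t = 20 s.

50 cm/s

Δv equals the area under the a-t graph; then v = v₀ + Δv.
0–4 s: -7 × 4 = -28 cm/s
4–6 s: 1 × 2 = 2 cm/s
6–11 s: 9 × 5 = 45 cm/s
11–16 s: -2 × 5 = -10 cm/s
16–20 s: 10 × 4 = 40 cm/s
Δv = 49 cm/s, so v(20) = 1 + (49) = 50 cm/s.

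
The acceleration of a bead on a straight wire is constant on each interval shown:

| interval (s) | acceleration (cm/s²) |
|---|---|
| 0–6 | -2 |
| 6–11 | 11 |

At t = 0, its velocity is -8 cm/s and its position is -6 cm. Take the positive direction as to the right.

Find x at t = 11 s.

On each constant-a segment, Δv = aΔt and Δx = v₀Δt + ½aΔt²; chain segment to segment.
0–6 s: v starts -8 cm/s; Δx = -8·6 + ½·-2·6² = -84 cm; v ends -20 cm/s.
6–11 s: v starts -20 cm/s; Δx = -20·5 + ½·11·5² = 37.5 cm; v ends 35 cm/s.
x(11) = -6 + Σ Δx = -52.5 cm.

-52.5 cm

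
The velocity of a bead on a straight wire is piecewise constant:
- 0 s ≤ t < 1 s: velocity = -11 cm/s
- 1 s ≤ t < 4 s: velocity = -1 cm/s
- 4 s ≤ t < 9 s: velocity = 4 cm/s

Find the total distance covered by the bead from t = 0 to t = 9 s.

Distance (not displacement) is the total path length: add the absolute areas under v-t.
0–1 s: |-11| × 1 = 11 cm
1–4 s: |-1| × 3 = 3 cm
4–9 s: |4| × 5 = 20 cm
Total distance = 34 cm

34 cm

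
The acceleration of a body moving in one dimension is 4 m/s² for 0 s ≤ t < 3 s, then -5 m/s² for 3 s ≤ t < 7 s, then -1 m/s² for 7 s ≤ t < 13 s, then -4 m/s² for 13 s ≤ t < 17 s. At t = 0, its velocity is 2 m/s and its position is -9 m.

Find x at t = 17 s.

-103 m

On each constant-a segment, Δv = aΔt and Δx = v₀Δt + ½aΔt²; chain segment to segment.
0–3 s: v starts 2 m/s; Δx = 2·3 + ½·4·3² = 24 m; v ends 14 m/s.
3–7 s: v starts 14 m/s; Δx = 14·4 + ½·-5·4² = 16 m; v ends -6 m/s.
7–13 s: v starts -6 m/s; Δx = -6·6 + ½·-1·6² = -54 m; v ends -12 m/s.
13–17 s: v starts -12 m/s; Δx = -12·4 + ½·-4·4² = -80 m; v ends -28 m/s.
x(17) = -9 + Σ Δx = -103 m.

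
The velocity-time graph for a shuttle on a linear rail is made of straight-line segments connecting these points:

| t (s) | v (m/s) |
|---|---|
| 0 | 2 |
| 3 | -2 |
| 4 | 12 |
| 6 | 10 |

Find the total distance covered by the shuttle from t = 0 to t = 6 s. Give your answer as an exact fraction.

Total distance travelled is ∫|v| dt — sum the magnitudes of each area piece.
0–3 s: v = 0 at t = 1.5 s; triangle areas 1.5 + 1.5 = 3 m
3–4 s: v = 0 at t = 22/7 s; triangle areas 1/7 + 36/7 = 37/7 m
4–6 s: |½(12 + 10)(2)| = 22 m
Total distance = 212/7 m

212/7 m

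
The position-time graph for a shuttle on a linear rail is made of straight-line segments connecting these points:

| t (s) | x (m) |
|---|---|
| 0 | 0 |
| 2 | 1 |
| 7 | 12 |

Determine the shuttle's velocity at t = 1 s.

0.5 m/s

Velocity is the slope of the x-t graph on 0–2 s: (1 − 0)/(2 − 0) = 0.5 m/s.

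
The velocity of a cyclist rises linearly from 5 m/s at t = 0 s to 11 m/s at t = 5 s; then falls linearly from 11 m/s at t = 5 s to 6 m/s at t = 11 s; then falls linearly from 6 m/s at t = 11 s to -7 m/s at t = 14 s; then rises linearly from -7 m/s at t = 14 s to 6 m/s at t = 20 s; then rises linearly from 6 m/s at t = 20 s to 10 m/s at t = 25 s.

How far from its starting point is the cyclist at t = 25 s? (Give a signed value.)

Displacement is the signed area under the v-t curve.
0–5 s: ½(5 + 11)(5) = 40 m
5–11 s: ½(11 + 6)(6) = 51 m
11–14 s: ½(6 + -7)(3) = -1.5 m
14–20 s: ½(-7 + 6)(6) = -3 m
20–25 s: ½(6 + 10)(5) = 40 m
Net displacement = 126.5 m

126.5 m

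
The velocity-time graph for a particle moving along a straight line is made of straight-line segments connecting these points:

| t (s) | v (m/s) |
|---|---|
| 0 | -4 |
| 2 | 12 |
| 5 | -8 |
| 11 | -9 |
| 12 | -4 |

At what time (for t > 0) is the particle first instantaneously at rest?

v changes sign on 0–2 s (from -4 to 12); the graph is linear there, so v = 0 at t = 0 + (4)·(2 − 0)/(12 − -4) = 0.5 s.

t = 0.5 s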